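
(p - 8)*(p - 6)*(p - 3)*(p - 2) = p^4 - 19*p^3 + 124*p^2 - 324*p + 288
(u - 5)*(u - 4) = u^2 - 9*u + 20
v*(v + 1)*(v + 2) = v^3 + 3*v^2 + 2*v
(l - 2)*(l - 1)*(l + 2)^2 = l^4 + l^3 - 6*l^2 - 4*l + 8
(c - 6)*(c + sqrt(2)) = c^2 - 6*c + sqrt(2)*c - 6*sqrt(2)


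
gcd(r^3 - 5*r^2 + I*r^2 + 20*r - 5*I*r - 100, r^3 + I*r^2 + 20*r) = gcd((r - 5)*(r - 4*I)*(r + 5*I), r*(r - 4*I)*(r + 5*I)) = r^2 + I*r + 20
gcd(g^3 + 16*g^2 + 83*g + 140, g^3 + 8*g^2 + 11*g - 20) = g^2 + 9*g + 20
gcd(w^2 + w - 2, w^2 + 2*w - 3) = w - 1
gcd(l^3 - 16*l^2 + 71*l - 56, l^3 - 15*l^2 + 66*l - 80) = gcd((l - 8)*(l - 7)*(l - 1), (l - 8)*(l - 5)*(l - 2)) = l - 8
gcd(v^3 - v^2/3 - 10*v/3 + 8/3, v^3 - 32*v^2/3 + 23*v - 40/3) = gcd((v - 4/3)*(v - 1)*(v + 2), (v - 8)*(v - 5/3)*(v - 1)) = v - 1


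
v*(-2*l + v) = -2*l*v + v^2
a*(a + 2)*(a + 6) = a^3 + 8*a^2 + 12*a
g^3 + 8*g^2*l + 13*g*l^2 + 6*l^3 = (g + l)^2*(g + 6*l)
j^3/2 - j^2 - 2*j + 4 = (j/2 + 1)*(j - 2)^2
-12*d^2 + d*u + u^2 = (-3*d + u)*(4*d + u)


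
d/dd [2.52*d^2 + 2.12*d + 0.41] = 5.04*d + 2.12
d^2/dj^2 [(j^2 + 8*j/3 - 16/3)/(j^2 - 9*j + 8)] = 10*(7*j^3 - 24*j^2 + 48*j - 80)/(3*(j^6 - 27*j^5 + 267*j^4 - 1161*j^3 + 2136*j^2 - 1728*j + 512))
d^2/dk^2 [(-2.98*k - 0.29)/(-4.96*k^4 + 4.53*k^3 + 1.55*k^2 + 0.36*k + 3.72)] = (879.753216*k^7 - 928.623104000001*k^6 + 33.9736919999999*k^5 + 188.75232*k^4 + 1134.799316*k^3 - 531.385098*k^2 - 131.446944*k - 11.250744)/(122.023936*k^12 - 334.335744*k^11 + 190.953552*k^10 + 89.430435*k^9 - 285.694233*k^8 + 463.297149*k^7 - 74.378951*k^6 - 121.221252*k^5 + 142.101396*k^4 - 200.565072*k^3 - 65.794896*k^2 - 14.945472*k - 51.478848)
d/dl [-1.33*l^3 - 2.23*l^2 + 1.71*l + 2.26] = -3.99*l^2 - 4.46*l + 1.71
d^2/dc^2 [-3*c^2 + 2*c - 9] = -6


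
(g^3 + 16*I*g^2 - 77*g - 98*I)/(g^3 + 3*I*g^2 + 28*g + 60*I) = (g^2 + 14*I*g - 49)/(g^2 + I*g + 30)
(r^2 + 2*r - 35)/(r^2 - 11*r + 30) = (r + 7)/(r - 6)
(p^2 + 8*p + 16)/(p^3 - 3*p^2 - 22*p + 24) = (p + 4)/(p^2 - 7*p + 6)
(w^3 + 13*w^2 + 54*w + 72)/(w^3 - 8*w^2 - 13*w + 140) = (w^2 + 9*w + 18)/(w^2 - 12*w + 35)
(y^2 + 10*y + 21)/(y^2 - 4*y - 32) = (y^2 + 10*y + 21)/(y^2 - 4*y - 32)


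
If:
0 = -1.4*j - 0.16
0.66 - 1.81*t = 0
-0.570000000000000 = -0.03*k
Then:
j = -0.11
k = 19.00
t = 0.36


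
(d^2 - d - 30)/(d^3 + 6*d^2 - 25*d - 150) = (d - 6)/(d^2 + d - 30)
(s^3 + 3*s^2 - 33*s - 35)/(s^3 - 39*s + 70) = (s + 1)/(s - 2)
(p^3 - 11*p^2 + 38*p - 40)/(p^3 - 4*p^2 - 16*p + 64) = (p^2 - 7*p + 10)/(p^2 - 16)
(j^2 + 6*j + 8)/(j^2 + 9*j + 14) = (j + 4)/(j + 7)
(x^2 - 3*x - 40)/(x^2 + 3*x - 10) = (x - 8)/(x - 2)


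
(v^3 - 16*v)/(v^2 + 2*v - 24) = v*(v + 4)/(v + 6)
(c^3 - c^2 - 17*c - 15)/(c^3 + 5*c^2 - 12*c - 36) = (c^3 - c^2 - 17*c - 15)/(c^3 + 5*c^2 - 12*c - 36)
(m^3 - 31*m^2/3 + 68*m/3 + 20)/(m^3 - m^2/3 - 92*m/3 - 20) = (m - 5)/(m + 5)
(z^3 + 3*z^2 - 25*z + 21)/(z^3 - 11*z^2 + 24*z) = (z^2 + 6*z - 7)/(z*(z - 8))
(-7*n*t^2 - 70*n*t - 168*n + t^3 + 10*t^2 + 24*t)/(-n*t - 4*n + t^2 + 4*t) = (-7*n*t - 42*n + t^2 + 6*t)/(-n + t)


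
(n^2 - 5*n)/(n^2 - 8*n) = (n - 5)/(n - 8)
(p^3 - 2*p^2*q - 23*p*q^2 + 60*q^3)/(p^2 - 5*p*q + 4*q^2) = (p^2 + 2*p*q - 15*q^2)/(p - q)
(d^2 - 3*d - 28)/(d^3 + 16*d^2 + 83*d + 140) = (d - 7)/(d^2 + 12*d + 35)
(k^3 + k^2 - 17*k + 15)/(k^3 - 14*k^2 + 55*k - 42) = (k^2 + 2*k - 15)/(k^2 - 13*k + 42)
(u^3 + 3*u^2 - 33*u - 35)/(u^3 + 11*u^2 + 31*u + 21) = (u - 5)/(u + 3)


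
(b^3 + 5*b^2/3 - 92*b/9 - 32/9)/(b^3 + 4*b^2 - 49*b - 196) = (9*b^2 - 21*b - 8)/(9*(b^2 - 49))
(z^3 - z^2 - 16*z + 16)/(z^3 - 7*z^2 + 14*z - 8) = (z + 4)/(z - 2)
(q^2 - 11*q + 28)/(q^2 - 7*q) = (q - 4)/q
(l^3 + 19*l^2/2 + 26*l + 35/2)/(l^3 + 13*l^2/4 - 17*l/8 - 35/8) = 4*(l + 5)/(4*l - 5)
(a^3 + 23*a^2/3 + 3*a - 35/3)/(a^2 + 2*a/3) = (3*a^3 + 23*a^2 + 9*a - 35)/(a*(3*a + 2))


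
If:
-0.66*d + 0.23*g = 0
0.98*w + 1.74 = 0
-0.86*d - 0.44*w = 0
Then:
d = 0.91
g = 2.61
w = -1.78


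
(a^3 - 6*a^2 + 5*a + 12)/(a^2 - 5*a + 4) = (a^2 - 2*a - 3)/(a - 1)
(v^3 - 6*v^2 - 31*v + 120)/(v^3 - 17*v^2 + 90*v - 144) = (v + 5)/(v - 6)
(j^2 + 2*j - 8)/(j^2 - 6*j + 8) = (j + 4)/(j - 4)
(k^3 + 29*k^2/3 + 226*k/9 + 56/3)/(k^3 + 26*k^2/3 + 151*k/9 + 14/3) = (3*k + 4)/(3*k + 1)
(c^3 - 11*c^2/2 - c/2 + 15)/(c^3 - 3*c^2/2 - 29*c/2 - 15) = (c - 2)/(c + 2)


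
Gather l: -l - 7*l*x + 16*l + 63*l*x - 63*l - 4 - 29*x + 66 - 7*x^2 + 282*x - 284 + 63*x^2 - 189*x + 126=l*(56*x - 48) + 56*x^2 + 64*x - 96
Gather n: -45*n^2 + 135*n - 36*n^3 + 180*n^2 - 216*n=-36*n^3 + 135*n^2 - 81*n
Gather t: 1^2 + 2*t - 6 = 2*t - 5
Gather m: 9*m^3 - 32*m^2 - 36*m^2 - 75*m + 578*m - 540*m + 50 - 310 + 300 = 9*m^3 - 68*m^2 - 37*m + 40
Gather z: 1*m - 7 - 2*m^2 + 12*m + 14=-2*m^2 + 13*m + 7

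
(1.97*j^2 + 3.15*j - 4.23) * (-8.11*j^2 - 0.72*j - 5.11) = -15.9767*j^4 - 26.9649*j^3 + 21.9706*j^2 - 13.0509*j + 21.6153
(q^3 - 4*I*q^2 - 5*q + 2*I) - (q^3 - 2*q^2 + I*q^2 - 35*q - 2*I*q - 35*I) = 2*q^2 - 5*I*q^2 + 30*q + 2*I*q + 37*I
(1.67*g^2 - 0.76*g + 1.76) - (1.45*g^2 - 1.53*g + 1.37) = 0.22*g^2 + 0.77*g + 0.39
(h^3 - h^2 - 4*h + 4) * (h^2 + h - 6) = h^5 - 11*h^3 + 6*h^2 + 28*h - 24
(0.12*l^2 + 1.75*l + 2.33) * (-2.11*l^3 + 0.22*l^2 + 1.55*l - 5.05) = -0.2532*l^5 - 3.6661*l^4 - 4.3453*l^3 + 2.6191*l^2 - 5.226*l - 11.7665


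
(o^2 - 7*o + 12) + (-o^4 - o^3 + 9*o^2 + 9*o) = -o^4 - o^3 + 10*o^2 + 2*o + 12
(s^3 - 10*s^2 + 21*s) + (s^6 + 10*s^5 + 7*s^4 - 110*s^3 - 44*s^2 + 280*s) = s^6 + 10*s^5 + 7*s^4 - 109*s^3 - 54*s^2 + 301*s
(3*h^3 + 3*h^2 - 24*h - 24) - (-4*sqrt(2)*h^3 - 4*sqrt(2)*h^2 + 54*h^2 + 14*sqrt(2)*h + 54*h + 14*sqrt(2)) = 3*h^3 + 4*sqrt(2)*h^3 - 51*h^2 + 4*sqrt(2)*h^2 - 78*h - 14*sqrt(2)*h - 24 - 14*sqrt(2)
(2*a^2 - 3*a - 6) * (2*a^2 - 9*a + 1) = 4*a^4 - 24*a^3 + 17*a^2 + 51*a - 6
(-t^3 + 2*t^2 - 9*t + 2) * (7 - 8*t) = 8*t^4 - 23*t^3 + 86*t^2 - 79*t + 14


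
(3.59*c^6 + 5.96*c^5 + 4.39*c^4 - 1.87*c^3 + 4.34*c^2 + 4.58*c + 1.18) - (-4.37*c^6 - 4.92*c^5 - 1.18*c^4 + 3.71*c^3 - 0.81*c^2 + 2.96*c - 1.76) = 7.96*c^6 + 10.88*c^5 + 5.57*c^4 - 5.58*c^3 + 5.15*c^2 + 1.62*c + 2.94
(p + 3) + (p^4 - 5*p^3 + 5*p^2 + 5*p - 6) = p^4 - 5*p^3 + 5*p^2 + 6*p - 3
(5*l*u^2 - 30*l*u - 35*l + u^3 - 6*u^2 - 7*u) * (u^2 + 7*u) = 5*l*u^4 + 5*l*u^3 - 245*l*u^2 - 245*l*u + u^5 + u^4 - 49*u^3 - 49*u^2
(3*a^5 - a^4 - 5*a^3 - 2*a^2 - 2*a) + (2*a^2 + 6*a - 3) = 3*a^5 - a^4 - 5*a^3 + 4*a - 3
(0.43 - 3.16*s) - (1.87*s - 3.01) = 3.44 - 5.03*s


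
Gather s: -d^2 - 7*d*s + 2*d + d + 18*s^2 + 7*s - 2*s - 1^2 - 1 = -d^2 + 3*d + 18*s^2 + s*(5 - 7*d) - 2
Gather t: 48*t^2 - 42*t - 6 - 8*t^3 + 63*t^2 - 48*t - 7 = -8*t^3 + 111*t^2 - 90*t - 13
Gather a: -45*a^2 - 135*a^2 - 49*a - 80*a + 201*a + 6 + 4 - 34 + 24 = -180*a^2 + 72*a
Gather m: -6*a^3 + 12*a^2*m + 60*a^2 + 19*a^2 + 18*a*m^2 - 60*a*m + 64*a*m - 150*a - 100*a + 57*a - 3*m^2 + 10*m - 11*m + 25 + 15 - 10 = -6*a^3 + 79*a^2 - 193*a + m^2*(18*a - 3) + m*(12*a^2 + 4*a - 1) + 30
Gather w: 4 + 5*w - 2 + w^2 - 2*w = w^2 + 3*w + 2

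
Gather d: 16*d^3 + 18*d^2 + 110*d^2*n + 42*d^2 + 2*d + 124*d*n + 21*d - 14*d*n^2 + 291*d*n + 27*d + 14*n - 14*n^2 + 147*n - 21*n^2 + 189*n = 16*d^3 + d^2*(110*n + 60) + d*(-14*n^2 + 415*n + 50) - 35*n^2 + 350*n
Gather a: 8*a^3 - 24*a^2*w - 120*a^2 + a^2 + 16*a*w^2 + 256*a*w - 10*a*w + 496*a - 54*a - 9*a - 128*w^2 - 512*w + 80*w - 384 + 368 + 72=8*a^3 + a^2*(-24*w - 119) + a*(16*w^2 + 246*w + 433) - 128*w^2 - 432*w + 56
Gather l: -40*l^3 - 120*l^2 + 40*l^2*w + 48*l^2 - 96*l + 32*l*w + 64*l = -40*l^3 + l^2*(40*w - 72) + l*(32*w - 32)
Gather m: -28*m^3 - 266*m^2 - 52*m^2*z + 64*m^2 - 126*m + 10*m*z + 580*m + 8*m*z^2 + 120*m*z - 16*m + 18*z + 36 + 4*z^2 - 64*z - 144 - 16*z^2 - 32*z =-28*m^3 + m^2*(-52*z - 202) + m*(8*z^2 + 130*z + 438) - 12*z^2 - 78*z - 108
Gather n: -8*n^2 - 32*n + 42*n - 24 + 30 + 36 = -8*n^2 + 10*n + 42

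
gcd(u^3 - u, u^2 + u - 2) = u - 1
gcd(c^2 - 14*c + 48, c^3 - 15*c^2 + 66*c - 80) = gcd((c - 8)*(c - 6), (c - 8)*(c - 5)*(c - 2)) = c - 8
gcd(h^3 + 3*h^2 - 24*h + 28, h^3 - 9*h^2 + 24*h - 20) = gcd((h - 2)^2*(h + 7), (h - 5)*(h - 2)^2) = h^2 - 4*h + 4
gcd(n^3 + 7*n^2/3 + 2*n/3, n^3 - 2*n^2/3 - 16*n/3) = n^2 + 2*n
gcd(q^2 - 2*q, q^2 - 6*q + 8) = q - 2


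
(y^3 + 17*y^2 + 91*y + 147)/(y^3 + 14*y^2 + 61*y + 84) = (y + 7)/(y + 4)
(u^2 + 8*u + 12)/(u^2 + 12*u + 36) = (u + 2)/(u + 6)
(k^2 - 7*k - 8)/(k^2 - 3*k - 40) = (k + 1)/(k + 5)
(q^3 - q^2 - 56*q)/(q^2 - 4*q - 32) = q*(q + 7)/(q + 4)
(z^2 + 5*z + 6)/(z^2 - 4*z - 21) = (z + 2)/(z - 7)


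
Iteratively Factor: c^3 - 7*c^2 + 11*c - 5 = (c - 1)*(c^2 - 6*c + 5) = (c - 5)*(c - 1)*(c - 1)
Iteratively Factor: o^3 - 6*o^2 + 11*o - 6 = (o - 3)*(o^2 - 3*o + 2) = (o - 3)*(o - 1)*(o - 2)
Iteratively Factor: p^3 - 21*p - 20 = (p - 5)*(p^2 + 5*p + 4) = (p - 5)*(p + 4)*(p + 1)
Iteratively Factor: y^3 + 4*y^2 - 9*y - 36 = (y + 3)*(y^2 + y - 12) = (y - 3)*(y + 3)*(y + 4)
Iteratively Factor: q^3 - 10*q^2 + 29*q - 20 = (q - 5)*(q^2 - 5*q + 4) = (q - 5)*(q - 1)*(q - 4)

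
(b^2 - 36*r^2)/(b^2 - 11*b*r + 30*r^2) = (-b - 6*r)/(-b + 5*r)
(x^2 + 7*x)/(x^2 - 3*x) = (x + 7)/(x - 3)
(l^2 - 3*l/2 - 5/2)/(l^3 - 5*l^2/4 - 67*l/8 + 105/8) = 4*(l + 1)/(4*l^2 + 5*l - 21)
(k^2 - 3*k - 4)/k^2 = 1 - 3/k - 4/k^2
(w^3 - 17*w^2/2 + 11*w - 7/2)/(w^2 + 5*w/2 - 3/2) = (w^2 - 8*w + 7)/(w + 3)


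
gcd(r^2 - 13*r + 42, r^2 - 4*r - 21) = r - 7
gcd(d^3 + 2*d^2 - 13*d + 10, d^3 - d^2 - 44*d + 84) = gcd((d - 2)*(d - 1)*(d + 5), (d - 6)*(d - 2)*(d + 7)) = d - 2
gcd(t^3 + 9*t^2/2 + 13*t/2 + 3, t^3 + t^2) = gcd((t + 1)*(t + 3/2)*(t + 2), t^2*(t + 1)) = t + 1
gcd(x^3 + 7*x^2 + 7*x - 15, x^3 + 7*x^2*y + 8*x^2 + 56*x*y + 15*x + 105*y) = x^2 + 8*x + 15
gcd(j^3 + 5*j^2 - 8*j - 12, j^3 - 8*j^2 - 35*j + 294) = j + 6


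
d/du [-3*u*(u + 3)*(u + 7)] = -9*u^2 - 60*u - 63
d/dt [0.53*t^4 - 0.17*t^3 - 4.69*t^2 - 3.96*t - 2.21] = 2.12*t^3 - 0.51*t^2 - 9.38*t - 3.96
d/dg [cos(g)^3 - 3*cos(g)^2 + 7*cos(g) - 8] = (-3*cos(g)^2 + 6*cos(g) - 7)*sin(g)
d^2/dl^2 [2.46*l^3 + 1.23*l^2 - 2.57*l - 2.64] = 14.76*l + 2.46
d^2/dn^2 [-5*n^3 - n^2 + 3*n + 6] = -30*n - 2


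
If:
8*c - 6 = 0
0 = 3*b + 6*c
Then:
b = -3/2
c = 3/4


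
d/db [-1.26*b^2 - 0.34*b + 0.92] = -2.52*b - 0.34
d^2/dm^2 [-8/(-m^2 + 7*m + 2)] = 16*(m^2 - 7*m - (2*m - 7)^2 - 2)/(-m^2 + 7*m + 2)^3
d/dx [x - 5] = 1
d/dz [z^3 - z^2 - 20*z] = 3*z^2 - 2*z - 20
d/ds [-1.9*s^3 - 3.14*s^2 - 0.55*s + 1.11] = -5.7*s^2 - 6.28*s - 0.55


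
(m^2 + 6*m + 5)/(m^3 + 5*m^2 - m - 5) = 1/(m - 1)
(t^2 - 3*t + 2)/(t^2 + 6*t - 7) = (t - 2)/(t + 7)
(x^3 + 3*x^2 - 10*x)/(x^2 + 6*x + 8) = x*(x^2 + 3*x - 10)/(x^2 + 6*x + 8)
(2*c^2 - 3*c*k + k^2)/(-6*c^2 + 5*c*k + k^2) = (-2*c + k)/(6*c + k)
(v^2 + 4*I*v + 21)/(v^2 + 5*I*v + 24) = (v + 7*I)/(v + 8*I)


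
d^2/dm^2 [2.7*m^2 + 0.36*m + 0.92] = 5.40000000000000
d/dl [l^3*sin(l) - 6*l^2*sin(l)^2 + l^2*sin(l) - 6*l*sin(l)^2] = l^3*cos(l) + 3*l^2*sin(l) - 6*l^2*sin(2*l) + l^2*cos(l) + 2*l*sin(l) + 6*sqrt(2)*l*cos(2*l + pi/4) - 6*l + 3*cos(2*l) - 3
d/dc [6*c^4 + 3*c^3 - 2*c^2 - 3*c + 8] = 24*c^3 + 9*c^2 - 4*c - 3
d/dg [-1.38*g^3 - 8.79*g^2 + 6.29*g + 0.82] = -4.14*g^2 - 17.58*g + 6.29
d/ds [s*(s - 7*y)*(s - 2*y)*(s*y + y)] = y*(4*s^3 - 27*s^2*y + 3*s^2 + 28*s*y^2 - 18*s*y + 14*y^2)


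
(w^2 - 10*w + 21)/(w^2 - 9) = (w - 7)/(w + 3)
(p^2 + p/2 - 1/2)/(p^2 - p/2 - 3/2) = (2*p - 1)/(2*p - 3)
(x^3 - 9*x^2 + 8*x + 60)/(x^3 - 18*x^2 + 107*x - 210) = (x + 2)/(x - 7)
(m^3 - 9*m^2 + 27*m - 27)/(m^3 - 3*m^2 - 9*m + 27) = (m - 3)/(m + 3)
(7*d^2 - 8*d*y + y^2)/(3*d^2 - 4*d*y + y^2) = (-7*d + y)/(-3*d + y)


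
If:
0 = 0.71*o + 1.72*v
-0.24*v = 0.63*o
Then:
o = 0.00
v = 0.00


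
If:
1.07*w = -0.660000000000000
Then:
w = -0.62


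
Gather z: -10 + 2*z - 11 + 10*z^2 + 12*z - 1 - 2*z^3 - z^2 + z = -2*z^3 + 9*z^2 + 15*z - 22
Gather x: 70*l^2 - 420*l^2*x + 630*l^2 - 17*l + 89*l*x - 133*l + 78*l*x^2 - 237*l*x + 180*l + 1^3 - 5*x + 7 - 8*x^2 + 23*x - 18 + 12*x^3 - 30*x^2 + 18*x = 700*l^2 + 30*l + 12*x^3 + x^2*(78*l - 38) + x*(-420*l^2 - 148*l + 36) - 10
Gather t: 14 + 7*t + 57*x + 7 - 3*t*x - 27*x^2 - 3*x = t*(7 - 3*x) - 27*x^2 + 54*x + 21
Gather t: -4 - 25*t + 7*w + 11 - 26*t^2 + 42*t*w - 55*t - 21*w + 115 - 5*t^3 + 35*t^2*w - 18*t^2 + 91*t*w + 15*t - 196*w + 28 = -5*t^3 + t^2*(35*w - 44) + t*(133*w - 65) - 210*w + 150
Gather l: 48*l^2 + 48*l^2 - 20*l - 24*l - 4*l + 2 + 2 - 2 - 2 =96*l^2 - 48*l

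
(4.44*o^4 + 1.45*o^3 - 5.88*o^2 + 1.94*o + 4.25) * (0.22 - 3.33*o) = -14.7852*o^5 - 3.8517*o^4 + 19.8994*o^3 - 7.7538*o^2 - 13.7257*o + 0.935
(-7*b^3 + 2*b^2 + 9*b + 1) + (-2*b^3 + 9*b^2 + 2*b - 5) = -9*b^3 + 11*b^2 + 11*b - 4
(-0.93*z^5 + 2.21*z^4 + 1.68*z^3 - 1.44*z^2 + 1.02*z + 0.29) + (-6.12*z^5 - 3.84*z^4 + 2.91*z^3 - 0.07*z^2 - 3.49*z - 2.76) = -7.05*z^5 - 1.63*z^4 + 4.59*z^3 - 1.51*z^2 - 2.47*z - 2.47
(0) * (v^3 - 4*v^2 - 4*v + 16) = 0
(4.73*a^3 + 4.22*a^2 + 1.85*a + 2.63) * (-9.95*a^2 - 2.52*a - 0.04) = -47.0635*a^5 - 53.9086*a^4 - 29.2311*a^3 - 30.9993*a^2 - 6.7016*a - 0.1052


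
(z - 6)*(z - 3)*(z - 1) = z^3 - 10*z^2 + 27*z - 18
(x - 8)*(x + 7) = x^2 - x - 56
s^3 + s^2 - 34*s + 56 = (s - 4)*(s - 2)*(s + 7)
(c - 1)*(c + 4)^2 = c^3 + 7*c^2 + 8*c - 16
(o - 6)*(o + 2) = o^2 - 4*o - 12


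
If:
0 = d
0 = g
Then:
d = 0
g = 0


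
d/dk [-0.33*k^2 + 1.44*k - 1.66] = 1.44 - 0.66*k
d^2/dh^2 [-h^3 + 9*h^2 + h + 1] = 18 - 6*h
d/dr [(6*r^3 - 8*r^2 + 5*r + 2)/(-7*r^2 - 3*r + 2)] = (-42*r^4 - 36*r^3 + 95*r^2 - 4*r + 16)/(49*r^4 + 42*r^3 - 19*r^2 - 12*r + 4)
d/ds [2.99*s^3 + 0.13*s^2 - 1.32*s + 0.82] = 8.97*s^2 + 0.26*s - 1.32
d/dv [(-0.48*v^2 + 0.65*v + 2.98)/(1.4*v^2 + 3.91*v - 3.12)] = (-2.7868*v^2 - 5.3488*v - 13.6798)/(1.96*v^4 + 10.948*v^3 + 6.5521*v^2 - 24.3984*v + 9.7344)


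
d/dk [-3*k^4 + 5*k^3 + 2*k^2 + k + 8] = -12*k^3 + 15*k^2 + 4*k + 1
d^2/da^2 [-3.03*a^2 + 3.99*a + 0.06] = -6.06000000000000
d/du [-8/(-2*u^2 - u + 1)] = 8*(-4*u - 1)/(2*u^2 + u - 1)^2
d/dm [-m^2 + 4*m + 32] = 4 - 2*m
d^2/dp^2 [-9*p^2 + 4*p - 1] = -18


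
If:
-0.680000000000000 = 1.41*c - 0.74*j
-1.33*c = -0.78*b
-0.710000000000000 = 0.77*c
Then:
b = -1.57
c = -0.92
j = -0.84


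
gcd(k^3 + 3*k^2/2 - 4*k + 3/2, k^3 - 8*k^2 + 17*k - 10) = k - 1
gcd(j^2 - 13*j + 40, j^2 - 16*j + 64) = j - 8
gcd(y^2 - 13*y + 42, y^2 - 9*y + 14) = y - 7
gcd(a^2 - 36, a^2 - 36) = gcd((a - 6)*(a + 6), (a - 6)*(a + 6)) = a^2 - 36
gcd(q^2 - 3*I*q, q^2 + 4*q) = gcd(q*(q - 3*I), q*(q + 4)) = q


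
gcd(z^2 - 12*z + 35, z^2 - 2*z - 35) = z - 7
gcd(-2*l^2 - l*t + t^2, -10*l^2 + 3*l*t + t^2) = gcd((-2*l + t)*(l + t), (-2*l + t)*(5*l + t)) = -2*l + t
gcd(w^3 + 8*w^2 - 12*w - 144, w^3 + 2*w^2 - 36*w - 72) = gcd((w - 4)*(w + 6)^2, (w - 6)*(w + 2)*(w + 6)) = w + 6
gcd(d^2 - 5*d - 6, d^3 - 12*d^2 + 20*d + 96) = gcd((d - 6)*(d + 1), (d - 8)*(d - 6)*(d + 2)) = d - 6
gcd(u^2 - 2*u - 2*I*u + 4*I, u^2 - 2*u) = u - 2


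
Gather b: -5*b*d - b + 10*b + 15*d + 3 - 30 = b*(9 - 5*d) + 15*d - 27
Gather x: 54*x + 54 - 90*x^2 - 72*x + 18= -90*x^2 - 18*x + 72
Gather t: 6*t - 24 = 6*t - 24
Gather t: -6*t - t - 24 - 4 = -7*t - 28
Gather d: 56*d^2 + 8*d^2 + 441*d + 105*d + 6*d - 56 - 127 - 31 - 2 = 64*d^2 + 552*d - 216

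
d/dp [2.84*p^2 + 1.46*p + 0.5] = 5.68*p + 1.46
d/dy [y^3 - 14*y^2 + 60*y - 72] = 3*y^2 - 28*y + 60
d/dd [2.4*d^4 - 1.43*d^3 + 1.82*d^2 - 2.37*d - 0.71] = 9.6*d^3 - 4.29*d^2 + 3.64*d - 2.37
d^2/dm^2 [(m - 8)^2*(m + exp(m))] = m^2*exp(m) - 12*m*exp(m) + 6*m + 34*exp(m) - 32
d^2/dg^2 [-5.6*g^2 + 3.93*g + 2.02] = -11.2000000000000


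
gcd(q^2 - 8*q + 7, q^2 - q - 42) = q - 7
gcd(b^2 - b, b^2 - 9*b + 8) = b - 1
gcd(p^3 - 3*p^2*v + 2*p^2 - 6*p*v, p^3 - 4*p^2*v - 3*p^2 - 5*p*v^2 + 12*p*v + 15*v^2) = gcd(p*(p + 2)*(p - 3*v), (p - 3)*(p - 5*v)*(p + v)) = 1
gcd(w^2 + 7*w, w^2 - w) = w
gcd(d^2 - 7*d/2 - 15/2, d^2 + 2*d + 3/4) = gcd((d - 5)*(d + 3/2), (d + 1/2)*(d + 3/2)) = d + 3/2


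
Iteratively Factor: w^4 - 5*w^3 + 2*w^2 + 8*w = (w - 4)*(w^3 - w^2 - 2*w) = (w - 4)*(w + 1)*(w^2 - 2*w) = (w - 4)*(w - 2)*(w + 1)*(w)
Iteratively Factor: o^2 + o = (o)*(o + 1)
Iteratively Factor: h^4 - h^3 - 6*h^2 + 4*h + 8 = (h - 2)*(h^3 + h^2 - 4*h - 4) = (h - 2)*(h + 1)*(h^2 - 4) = (h - 2)*(h + 1)*(h + 2)*(h - 2)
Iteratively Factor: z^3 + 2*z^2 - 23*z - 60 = (z + 3)*(z^2 - z - 20) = (z - 5)*(z + 3)*(z + 4)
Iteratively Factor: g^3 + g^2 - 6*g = (g - 2)*(g^2 + 3*g) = g*(g - 2)*(g + 3)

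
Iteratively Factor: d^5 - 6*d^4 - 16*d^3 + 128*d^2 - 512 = (d + 2)*(d^4 - 8*d^3 + 128*d - 256) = (d - 4)*(d + 2)*(d^3 - 4*d^2 - 16*d + 64) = (d - 4)*(d + 2)*(d + 4)*(d^2 - 8*d + 16) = (d - 4)^2*(d + 2)*(d + 4)*(d - 4)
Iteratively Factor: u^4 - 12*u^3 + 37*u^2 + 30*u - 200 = (u - 4)*(u^3 - 8*u^2 + 5*u + 50) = (u - 5)*(u - 4)*(u^2 - 3*u - 10) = (u - 5)^2*(u - 4)*(u + 2)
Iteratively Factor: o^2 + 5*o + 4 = (o + 4)*(o + 1)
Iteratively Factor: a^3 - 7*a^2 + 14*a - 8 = (a - 2)*(a^2 - 5*a + 4) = (a - 2)*(a - 1)*(a - 4)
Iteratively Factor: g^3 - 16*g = (g)*(g^2 - 16) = g*(g + 4)*(g - 4)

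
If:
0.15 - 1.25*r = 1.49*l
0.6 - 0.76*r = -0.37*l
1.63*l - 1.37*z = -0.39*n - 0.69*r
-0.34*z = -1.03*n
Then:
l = -0.40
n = -0.06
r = 0.60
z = -0.19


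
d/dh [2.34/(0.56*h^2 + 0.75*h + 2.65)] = (-2.6208*h - 1.755)/(0.56*h^2 + 0.75*h + 2.65)^2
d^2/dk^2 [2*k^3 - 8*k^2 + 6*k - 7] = 12*k - 16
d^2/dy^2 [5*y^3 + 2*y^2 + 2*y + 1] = 30*y + 4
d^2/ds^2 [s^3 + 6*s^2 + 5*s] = 6*s + 12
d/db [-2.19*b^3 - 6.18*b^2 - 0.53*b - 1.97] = -6.57*b^2 - 12.36*b - 0.53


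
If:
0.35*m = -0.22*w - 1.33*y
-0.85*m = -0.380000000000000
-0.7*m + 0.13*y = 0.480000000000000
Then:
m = 0.45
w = -37.59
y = 6.10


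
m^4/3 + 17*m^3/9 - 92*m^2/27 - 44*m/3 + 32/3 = (m/3 + 1)*(m - 8/3)*(m - 2/3)*(m + 6)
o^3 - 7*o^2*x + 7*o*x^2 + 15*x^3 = (o - 5*x)*(o - 3*x)*(o + x)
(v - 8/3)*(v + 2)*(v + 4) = v^3 + 10*v^2/3 - 8*v - 64/3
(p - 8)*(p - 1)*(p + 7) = p^3 - 2*p^2 - 55*p + 56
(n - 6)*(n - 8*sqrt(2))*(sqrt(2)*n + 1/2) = sqrt(2)*n^3 - 31*n^2/2 - 6*sqrt(2)*n^2 - 4*sqrt(2)*n + 93*n + 24*sqrt(2)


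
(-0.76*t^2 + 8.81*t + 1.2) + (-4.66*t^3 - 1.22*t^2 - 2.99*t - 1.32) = -4.66*t^3 - 1.98*t^2 + 5.82*t - 0.12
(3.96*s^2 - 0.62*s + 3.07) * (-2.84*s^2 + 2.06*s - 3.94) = -11.2464*s^4 + 9.9184*s^3 - 25.5984*s^2 + 8.767*s - 12.0958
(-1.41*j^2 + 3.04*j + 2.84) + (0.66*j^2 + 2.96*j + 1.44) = -0.75*j^2 + 6.0*j + 4.28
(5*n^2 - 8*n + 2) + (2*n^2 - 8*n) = 7*n^2 - 16*n + 2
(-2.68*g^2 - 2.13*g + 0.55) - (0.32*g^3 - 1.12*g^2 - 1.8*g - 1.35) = -0.32*g^3 - 1.56*g^2 - 0.33*g + 1.9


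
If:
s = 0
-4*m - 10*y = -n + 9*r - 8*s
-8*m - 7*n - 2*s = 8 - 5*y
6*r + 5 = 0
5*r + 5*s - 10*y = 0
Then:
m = 859/432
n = -401/108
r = -5/6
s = 0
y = -5/12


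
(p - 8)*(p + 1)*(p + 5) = p^3 - 2*p^2 - 43*p - 40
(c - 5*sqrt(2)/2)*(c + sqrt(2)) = c^2 - 3*sqrt(2)*c/2 - 5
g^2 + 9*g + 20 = (g + 4)*(g + 5)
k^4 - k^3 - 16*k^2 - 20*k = k*(k - 5)*(k + 2)^2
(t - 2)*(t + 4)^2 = t^3 + 6*t^2 - 32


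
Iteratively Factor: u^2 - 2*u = (u - 2)*(u)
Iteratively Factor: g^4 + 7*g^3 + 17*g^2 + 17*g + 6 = (g + 3)*(g^3 + 4*g^2 + 5*g + 2) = (g + 1)*(g + 3)*(g^2 + 3*g + 2) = (g + 1)*(g + 2)*(g + 3)*(g + 1)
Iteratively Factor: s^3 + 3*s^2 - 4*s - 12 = (s - 2)*(s^2 + 5*s + 6) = (s - 2)*(s + 3)*(s + 2)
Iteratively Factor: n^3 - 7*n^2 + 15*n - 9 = (n - 1)*(n^2 - 6*n + 9) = (n - 3)*(n - 1)*(n - 3)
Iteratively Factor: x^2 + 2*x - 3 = (x - 1)*(x + 3)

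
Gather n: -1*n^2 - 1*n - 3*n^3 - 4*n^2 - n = -3*n^3 - 5*n^2 - 2*n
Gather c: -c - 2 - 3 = -c - 5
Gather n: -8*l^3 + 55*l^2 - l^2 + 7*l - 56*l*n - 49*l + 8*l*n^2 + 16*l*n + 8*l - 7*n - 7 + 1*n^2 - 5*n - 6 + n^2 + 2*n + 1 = -8*l^3 + 54*l^2 - 34*l + n^2*(8*l + 2) + n*(-40*l - 10) - 12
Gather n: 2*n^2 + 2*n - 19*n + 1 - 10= 2*n^2 - 17*n - 9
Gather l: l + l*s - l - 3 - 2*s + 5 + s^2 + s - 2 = l*s + s^2 - s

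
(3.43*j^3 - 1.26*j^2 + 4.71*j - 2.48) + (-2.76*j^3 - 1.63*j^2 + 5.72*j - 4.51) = 0.67*j^3 - 2.89*j^2 + 10.43*j - 6.99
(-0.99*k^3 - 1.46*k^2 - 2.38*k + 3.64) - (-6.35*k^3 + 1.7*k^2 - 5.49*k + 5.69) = 5.36*k^3 - 3.16*k^2 + 3.11*k - 2.05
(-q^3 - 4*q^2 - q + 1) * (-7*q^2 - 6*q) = 7*q^5 + 34*q^4 + 31*q^3 - q^2 - 6*q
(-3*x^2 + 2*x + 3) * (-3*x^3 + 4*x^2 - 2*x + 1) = 9*x^5 - 18*x^4 + 5*x^3 + 5*x^2 - 4*x + 3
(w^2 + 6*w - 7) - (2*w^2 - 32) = -w^2 + 6*w + 25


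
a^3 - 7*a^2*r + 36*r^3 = (a - 6*r)*(a - 3*r)*(a + 2*r)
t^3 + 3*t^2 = t^2*(t + 3)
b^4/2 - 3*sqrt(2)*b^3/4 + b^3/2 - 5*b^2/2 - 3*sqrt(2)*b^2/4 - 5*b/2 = b*(b/2 + 1/2)*(b - 5*sqrt(2)/2)*(b + sqrt(2))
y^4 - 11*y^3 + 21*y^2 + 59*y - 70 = (y - 7)*(y - 5)*(y - 1)*(y + 2)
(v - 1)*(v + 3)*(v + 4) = v^3 + 6*v^2 + 5*v - 12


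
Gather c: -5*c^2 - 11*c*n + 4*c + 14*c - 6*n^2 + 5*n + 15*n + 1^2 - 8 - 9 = -5*c^2 + c*(18 - 11*n) - 6*n^2 + 20*n - 16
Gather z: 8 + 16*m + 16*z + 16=16*m + 16*z + 24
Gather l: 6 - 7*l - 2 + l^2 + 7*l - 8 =l^2 - 4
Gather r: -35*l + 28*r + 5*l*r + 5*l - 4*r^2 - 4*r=-30*l - 4*r^2 + r*(5*l + 24)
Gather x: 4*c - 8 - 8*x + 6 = 4*c - 8*x - 2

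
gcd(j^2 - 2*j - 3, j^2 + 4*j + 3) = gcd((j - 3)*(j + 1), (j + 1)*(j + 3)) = j + 1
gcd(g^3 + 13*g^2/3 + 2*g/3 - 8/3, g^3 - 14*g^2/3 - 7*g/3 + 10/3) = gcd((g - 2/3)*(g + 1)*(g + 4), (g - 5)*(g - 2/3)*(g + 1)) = g^2 + g/3 - 2/3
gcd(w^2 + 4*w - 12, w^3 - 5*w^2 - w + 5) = 1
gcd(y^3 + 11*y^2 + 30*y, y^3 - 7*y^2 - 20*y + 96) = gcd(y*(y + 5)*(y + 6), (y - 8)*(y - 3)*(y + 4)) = 1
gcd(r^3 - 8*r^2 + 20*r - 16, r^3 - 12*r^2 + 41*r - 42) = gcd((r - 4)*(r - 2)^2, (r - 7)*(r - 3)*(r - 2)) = r - 2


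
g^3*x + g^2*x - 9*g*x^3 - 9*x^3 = (g - 3*x)*(g + 3*x)*(g*x + x)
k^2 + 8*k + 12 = (k + 2)*(k + 6)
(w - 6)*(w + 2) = w^2 - 4*w - 12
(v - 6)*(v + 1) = v^2 - 5*v - 6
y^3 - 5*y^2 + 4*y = y*(y - 4)*(y - 1)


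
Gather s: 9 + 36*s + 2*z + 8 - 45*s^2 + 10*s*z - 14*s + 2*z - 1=-45*s^2 + s*(10*z + 22) + 4*z + 16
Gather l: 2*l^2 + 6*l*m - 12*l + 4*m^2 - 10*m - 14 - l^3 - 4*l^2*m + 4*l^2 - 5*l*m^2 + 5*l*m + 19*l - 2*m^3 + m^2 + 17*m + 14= -l^3 + l^2*(6 - 4*m) + l*(-5*m^2 + 11*m + 7) - 2*m^3 + 5*m^2 + 7*m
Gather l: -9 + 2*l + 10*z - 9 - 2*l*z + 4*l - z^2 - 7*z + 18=l*(6 - 2*z) - z^2 + 3*z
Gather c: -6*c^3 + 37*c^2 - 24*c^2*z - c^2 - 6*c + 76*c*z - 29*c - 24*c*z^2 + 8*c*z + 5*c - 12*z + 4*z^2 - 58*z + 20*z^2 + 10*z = -6*c^3 + c^2*(36 - 24*z) + c*(-24*z^2 + 84*z - 30) + 24*z^2 - 60*z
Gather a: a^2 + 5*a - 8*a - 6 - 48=a^2 - 3*a - 54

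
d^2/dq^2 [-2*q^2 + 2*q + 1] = -4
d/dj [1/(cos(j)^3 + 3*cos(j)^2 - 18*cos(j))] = 3*(sin(j) - 6*sin(j)/cos(j)^2 + 2*tan(j))/((cos(j) - 3)^2*(cos(j) + 6)^2)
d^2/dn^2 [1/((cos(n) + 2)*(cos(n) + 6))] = 2*(-2*sin(n)^4 + 9*sin(n)^2 + 63*cos(n) - 3*cos(3*n) + 45)/((cos(n) + 2)^3*(cos(n) + 6)^3)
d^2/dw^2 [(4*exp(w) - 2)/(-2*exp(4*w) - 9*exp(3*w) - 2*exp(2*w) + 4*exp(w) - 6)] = (-144*exp(8*w) - 664*exp(7*w) - 500*exp(6*w) + 1050*exp(5*w) + 876*exp(4*w) + 2280*exp(3*w) - 732*exp(2*w) - 160*exp(w) - 96)*exp(w)/(8*exp(12*w) + 108*exp(11*w) + 510*exp(10*w) + 897*exp(9*w) + 150*exp(8*w) - 312*exp(7*w) + 1274*exp(6*w) + 744*exp(5*w) - 912*exp(4*w) + 620*exp(3*w) + 504*exp(2*w) - 432*exp(w) + 216)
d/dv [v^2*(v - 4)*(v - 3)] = v*(4*v^2 - 21*v + 24)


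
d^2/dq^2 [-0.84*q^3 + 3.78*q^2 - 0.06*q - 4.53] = 7.56 - 5.04*q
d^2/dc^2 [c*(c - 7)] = 2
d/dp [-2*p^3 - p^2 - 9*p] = -6*p^2 - 2*p - 9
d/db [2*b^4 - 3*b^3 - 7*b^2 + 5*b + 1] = 8*b^3 - 9*b^2 - 14*b + 5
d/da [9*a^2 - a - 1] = 18*a - 1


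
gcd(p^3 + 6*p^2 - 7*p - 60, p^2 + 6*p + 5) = p + 5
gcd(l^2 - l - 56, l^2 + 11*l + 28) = l + 7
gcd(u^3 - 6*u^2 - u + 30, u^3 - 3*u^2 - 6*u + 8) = u + 2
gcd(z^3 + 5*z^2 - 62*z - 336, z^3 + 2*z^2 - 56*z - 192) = z^2 - 2*z - 48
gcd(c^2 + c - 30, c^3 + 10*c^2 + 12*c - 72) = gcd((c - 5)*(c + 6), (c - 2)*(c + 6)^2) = c + 6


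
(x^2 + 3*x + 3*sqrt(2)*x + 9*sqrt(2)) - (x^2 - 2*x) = 3*sqrt(2)*x + 5*x + 9*sqrt(2)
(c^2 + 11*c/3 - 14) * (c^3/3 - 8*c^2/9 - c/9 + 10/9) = c^5/3 + c^4/3 - 217*c^3/27 + 355*c^2/27 + 152*c/27 - 140/9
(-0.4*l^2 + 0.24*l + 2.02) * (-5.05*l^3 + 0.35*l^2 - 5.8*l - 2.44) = 2.02*l^5 - 1.352*l^4 - 7.797*l^3 + 0.291*l^2 - 12.3016*l - 4.9288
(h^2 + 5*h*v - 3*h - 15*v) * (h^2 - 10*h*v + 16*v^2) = h^4 - 5*h^3*v - 3*h^3 - 34*h^2*v^2 + 15*h^2*v + 80*h*v^3 + 102*h*v^2 - 240*v^3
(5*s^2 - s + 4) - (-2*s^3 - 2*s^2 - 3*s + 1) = 2*s^3 + 7*s^2 + 2*s + 3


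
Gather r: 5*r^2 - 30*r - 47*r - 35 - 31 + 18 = 5*r^2 - 77*r - 48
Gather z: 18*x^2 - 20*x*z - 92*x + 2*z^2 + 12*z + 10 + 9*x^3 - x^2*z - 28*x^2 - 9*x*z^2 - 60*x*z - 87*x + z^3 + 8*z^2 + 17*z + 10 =9*x^3 - 10*x^2 - 179*x + z^3 + z^2*(10 - 9*x) + z*(-x^2 - 80*x + 29) + 20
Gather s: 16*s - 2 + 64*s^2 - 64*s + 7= 64*s^2 - 48*s + 5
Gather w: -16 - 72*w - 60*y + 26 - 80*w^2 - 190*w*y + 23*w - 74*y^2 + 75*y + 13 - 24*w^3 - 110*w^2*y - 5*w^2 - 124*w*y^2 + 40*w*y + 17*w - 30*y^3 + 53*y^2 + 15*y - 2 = -24*w^3 + w^2*(-110*y - 85) + w*(-124*y^2 - 150*y - 32) - 30*y^3 - 21*y^2 + 30*y + 21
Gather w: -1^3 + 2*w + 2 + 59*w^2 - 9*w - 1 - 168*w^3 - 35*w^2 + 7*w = -168*w^3 + 24*w^2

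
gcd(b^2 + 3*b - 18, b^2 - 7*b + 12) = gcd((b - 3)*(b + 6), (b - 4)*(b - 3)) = b - 3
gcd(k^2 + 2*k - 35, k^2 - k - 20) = k - 5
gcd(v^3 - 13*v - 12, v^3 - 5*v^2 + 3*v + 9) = v + 1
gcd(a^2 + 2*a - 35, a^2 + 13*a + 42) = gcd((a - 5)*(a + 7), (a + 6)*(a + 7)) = a + 7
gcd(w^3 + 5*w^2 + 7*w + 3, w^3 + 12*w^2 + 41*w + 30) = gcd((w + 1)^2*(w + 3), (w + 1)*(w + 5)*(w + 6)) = w + 1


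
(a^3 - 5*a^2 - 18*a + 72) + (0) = a^3 - 5*a^2 - 18*a + 72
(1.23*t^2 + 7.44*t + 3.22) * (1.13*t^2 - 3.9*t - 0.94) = 1.3899*t^4 + 3.6102*t^3 - 26.5336*t^2 - 19.5516*t - 3.0268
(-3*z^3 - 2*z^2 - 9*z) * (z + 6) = -3*z^4 - 20*z^3 - 21*z^2 - 54*z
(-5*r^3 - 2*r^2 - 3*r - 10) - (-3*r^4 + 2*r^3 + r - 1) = 3*r^4 - 7*r^3 - 2*r^2 - 4*r - 9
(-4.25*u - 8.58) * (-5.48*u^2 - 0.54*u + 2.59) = 23.29*u^3 + 49.3134*u^2 - 6.3743*u - 22.2222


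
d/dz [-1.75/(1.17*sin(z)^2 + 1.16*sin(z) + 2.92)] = (4.095*sin(z) + 2.03)*cos(z)/(1.17*sin(z)^2 + 1.16*sin(z) + 2.92)^2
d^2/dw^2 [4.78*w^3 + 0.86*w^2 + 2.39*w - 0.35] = 28.68*w + 1.72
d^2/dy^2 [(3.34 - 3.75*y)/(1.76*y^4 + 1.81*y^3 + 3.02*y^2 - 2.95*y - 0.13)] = (-139.392*y^7 + 15.7836800000001*y^6 + 125.89287*y^5 + 211.046412*y^4 + 97.1393579999999*y^3 + 74.3510400000001*y^2 - 182.654448*y + 63.631518)/(5.451776*y^12 + 16.819968*y^11 + 45.362064*y^10 + 36.239053*y^9 + 20.243994*y^8 - 76.033521*y^7 - 28.682467*y^6 - 33.674841*y^5 + 79.541736*y^4 - 18.631588*y^3 - 3.240861*y^2 - 0.149565*y - 0.002197)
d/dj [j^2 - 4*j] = 2*j - 4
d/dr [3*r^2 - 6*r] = 6*r - 6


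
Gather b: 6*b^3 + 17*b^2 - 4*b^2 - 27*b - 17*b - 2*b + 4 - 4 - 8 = 6*b^3 + 13*b^2 - 46*b - 8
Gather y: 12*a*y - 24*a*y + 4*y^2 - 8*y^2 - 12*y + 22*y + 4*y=-4*y^2 + y*(14 - 12*a)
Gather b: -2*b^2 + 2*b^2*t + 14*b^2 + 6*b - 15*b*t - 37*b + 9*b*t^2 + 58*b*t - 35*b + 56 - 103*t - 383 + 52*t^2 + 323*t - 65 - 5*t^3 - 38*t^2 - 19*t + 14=b^2*(2*t + 12) + b*(9*t^2 + 43*t - 66) - 5*t^3 + 14*t^2 + 201*t - 378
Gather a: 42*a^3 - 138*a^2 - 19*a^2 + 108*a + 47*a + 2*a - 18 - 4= 42*a^3 - 157*a^2 + 157*a - 22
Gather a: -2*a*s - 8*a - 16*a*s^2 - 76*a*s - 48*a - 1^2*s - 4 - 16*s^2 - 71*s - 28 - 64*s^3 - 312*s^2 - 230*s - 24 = a*(-16*s^2 - 78*s - 56) - 64*s^3 - 328*s^2 - 302*s - 56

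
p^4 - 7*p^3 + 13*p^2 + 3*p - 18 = (p - 3)^2*(p - 2)*(p + 1)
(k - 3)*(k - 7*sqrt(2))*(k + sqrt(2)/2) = k^3 - 13*sqrt(2)*k^2/2 - 3*k^2 - 7*k + 39*sqrt(2)*k/2 + 21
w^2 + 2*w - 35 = (w - 5)*(w + 7)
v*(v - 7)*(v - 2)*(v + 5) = v^4 - 4*v^3 - 31*v^2 + 70*v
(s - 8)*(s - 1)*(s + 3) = s^3 - 6*s^2 - 19*s + 24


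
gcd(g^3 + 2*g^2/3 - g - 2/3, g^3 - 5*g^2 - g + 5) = g^2 - 1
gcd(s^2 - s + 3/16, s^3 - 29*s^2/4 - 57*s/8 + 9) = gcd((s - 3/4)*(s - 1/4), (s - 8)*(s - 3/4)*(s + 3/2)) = s - 3/4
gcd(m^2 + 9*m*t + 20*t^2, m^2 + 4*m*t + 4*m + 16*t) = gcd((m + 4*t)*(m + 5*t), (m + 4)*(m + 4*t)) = m + 4*t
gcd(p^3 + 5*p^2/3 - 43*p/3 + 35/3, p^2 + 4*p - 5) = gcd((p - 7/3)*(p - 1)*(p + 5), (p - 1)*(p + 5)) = p^2 + 4*p - 5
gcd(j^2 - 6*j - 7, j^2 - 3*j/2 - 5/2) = j + 1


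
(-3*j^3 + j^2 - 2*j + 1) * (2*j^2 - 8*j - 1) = -6*j^5 + 26*j^4 - 9*j^3 + 17*j^2 - 6*j - 1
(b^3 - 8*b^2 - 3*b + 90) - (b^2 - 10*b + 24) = b^3 - 9*b^2 + 7*b + 66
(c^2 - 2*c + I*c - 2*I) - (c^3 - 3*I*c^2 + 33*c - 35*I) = -c^3 + c^2 + 3*I*c^2 - 35*c + I*c + 33*I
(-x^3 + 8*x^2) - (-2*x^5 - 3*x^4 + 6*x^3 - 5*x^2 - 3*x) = 2*x^5 + 3*x^4 - 7*x^3 + 13*x^2 + 3*x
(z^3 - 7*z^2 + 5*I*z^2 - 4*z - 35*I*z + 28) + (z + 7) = z^3 - 7*z^2 + 5*I*z^2 - 3*z - 35*I*z + 35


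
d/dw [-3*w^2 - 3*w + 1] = -6*w - 3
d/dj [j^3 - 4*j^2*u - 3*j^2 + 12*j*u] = 3*j^2 - 8*j*u - 6*j + 12*u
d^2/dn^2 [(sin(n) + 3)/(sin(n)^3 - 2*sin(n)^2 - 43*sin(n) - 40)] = (-4*sin(n)^6 - 17*sin(n)^5 - 87*sin(n)^4 - 113*sin(n)^3 - 1263*sin(n)^2 - 1826*sin(n) + 7174)/((sin(n) - 8)^3*(sin(n) + 1)^2*(sin(n) + 5)^3)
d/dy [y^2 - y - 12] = 2*y - 1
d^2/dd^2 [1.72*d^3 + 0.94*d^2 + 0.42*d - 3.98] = 10.32*d + 1.88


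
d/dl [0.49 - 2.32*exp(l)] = -2.32*exp(l)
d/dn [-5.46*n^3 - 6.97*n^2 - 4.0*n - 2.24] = -16.38*n^2 - 13.94*n - 4.0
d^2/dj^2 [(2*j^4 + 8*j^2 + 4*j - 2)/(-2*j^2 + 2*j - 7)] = 8*(-2*j^6 + 6*j^5 - 27*j^4 + 44*j^3 - 57*j^2 + 36*j - 117)/(8*j^6 - 24*j^5 + 108*j^4 - 176*j^3 + 378*j^2 - 294*j + 343)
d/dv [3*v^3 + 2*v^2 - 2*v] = 9*v^2 + 4*v - 2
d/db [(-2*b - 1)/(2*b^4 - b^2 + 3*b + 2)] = (-4*b^4 + 2*b^2 - 6*b + (2*b + 1)*(8*b^3 - 2*b + 3) - 4)/(2*b^4 - b^2 + 3*b + 2)^2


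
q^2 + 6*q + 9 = (q + 3)^2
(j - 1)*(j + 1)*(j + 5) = j^3 + 5*j^2 - j - 5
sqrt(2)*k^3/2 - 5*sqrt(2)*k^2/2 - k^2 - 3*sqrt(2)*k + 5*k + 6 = (k - 6)*(k - sqrt(2))*(sqrt(2)*k/2 + sqrt(2)/2)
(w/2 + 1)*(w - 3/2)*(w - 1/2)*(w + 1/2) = w^4/2 + w^3/4 - 13*w^2/8 - w/16 + 3/8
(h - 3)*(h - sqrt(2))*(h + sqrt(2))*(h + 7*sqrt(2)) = h^4 - 3*h^3 + 7*sqrt(2)*h^3 - 21*sqrt(2)*h^2 - 2*h^2 - 14*sqrt(2)*h + 6*h + 42*sqrt(2)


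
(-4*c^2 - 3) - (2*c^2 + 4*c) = -6*c^2 - 4*c - 3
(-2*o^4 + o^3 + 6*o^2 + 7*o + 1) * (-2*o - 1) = 4*o^5 - 13*o^3 - 20*o^2 - 9*o - 1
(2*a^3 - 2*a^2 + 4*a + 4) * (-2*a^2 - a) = -4*a^5 + 2*a^4 - 6*a^3 - 12*a^2 - 4*a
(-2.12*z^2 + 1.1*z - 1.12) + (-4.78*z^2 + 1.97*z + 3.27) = -6.9*z^2 + 3.07*z + 2.15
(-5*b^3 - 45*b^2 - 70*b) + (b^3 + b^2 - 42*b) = -4*b^3 - 44*b^2 - 112*b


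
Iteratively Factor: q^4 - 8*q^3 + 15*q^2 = (q)*(q^3 - 8*q^2 + 15*q) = q*(q - 3)*(q^2 - 5*q) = q^2*(q - 3)*(q - 5)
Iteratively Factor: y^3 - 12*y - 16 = (y + 2)*(y^2 - 2*y - 8) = (y + 2)^2*(y - 4)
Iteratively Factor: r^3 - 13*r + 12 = (r - 1)*(r^2 + r - 12) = (r - 1)*(r + 4)*(r - 3)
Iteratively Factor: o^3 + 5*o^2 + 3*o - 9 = (o + 3)*(o^2 + 2*o - 3) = (o - 1)*(o + 3)*(o + 3)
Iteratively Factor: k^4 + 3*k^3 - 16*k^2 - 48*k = (k + 3)*(k^3 - 16*k) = (k - 4)*(k + 3)*(k^2 + 4*k) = (k - 4)*(k + 3)*(k + 4)*(k)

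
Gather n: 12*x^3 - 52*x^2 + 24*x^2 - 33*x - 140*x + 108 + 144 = 12*x^3 - 28*x^2 - 173*x + 252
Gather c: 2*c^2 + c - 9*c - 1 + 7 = 2*c^2 - 8*c + 6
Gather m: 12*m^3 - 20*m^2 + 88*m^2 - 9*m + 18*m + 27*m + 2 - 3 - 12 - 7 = 12*m^3 + 68*m^2 + 36*m - 20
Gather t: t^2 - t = t^2 - t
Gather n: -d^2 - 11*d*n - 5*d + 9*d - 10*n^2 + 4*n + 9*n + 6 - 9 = -d^2 + 4*d - 10*n^2 + n*(13 - 11*d) - 3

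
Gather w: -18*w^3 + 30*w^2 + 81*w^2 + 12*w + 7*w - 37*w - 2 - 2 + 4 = -18*w^3 + 111*w^2 - 18*w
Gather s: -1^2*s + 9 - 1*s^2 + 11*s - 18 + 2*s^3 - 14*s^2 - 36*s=2*s^3 - 15*s^2 - 26*s - 9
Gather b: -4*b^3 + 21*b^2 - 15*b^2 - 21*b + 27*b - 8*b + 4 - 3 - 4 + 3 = -4*b^3 + 6*b^2 - 2*b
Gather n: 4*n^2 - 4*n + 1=4*n^2 - 4*n + 1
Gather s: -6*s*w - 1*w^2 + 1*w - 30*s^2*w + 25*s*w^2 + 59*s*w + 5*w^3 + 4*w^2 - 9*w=-30*s^2*w + s*(25*w^2 + 53*w) + 5*w^3 + 3*w^2 - 8*w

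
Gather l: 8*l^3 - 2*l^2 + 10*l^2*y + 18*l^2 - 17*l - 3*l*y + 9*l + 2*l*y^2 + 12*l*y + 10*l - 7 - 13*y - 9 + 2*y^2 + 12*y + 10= 8*l^3 + l^2*(10*y + 16) + l*(2*y^2 + 9*y + 2) + 2*y^2 - y - 6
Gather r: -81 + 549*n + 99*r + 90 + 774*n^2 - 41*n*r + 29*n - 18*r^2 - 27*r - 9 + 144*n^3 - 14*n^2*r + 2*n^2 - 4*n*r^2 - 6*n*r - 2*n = 144*n^3 + 776*n^2 + 576*n + r^2*(-4*n - 18) + r*(-14*n^2 - 47*n + 72)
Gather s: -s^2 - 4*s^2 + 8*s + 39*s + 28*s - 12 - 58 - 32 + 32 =-5*s^2 + 75*s - 70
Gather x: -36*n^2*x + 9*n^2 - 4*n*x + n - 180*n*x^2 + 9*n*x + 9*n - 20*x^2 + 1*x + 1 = 9*n^2 + 10*n + x^2*(-180*n - 20) + x*(-36*n^2 + 5*n + 1) + 1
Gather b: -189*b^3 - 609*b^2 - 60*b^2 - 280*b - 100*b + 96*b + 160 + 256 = -189*b^3 - 669*b^2 - 284*b + 416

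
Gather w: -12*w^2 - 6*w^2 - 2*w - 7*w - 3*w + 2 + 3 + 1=-18*w^2 - 12*w + 6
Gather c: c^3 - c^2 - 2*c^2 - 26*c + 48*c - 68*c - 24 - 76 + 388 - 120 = c^3 - 3*c^2 - 46*c + 168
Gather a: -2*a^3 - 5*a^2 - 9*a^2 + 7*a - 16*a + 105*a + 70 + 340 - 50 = -2*a^3 - 14*a^2 + 96*a + 360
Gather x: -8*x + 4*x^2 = 4*x^2 - 8*x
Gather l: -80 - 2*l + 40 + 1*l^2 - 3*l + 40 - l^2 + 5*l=0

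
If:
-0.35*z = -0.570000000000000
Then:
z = 1.63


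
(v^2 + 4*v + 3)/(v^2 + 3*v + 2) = (v + 3)/(v + 2)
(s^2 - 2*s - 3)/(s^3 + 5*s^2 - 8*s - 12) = (s - 3)/(s^2 + 4*s - 12)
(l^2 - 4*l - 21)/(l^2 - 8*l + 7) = (l + 3)/(l - 1)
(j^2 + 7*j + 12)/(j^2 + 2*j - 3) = (j + 4)/(j - 1)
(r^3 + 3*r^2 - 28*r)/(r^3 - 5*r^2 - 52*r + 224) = r/(r - 8)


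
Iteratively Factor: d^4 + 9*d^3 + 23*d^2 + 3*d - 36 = (d + 3)*(d^3 + 6*d^2 + 5*d - 12) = (d - 1)*(d + 3)*(d^2 + 7*d + 12) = (d - 1)*(d + 3)*(d + 4)*(d + 3)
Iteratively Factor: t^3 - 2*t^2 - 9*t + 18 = (t - 3)*(t^2 + t - 6) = (t - 3)*(t - 2)*(t + 3)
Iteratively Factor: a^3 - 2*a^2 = (a)*(a^2 - 2*a) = a^2*(a - 2)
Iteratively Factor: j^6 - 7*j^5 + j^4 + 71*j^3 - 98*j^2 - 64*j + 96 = (j + 3)*(j^5 - 10*j^4 + 31*j^3 - 22*j^2 - 32*j + 32) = (j - 1)*(j + 3)*(j^4 - 9*j^3 + 22*j^2 - 32) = (j - 1)*(j + 1)*(j + 3)*(j^3 - 10*j^2 + 32*j - 32) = (j - 4)*(j - 1)*(j + 1)*(j + 3)*(j^2 - 6*j + 8) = (j - 4)*(j - 2)*(j - 1)*(j + 1)*(j + 3)*(j - 4)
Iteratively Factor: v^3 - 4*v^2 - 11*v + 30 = (v + 3)*(v^2 - 7*v + 10) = (v - 2)*(v + 3)*(v - 5)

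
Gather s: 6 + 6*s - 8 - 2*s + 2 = 4*s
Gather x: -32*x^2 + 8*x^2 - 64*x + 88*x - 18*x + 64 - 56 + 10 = -24*x^2 + 6*x + 18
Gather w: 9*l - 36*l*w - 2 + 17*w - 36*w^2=9*l - 36*w^2 + w*(17 - 36*l) - 2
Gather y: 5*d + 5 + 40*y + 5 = 5*d + 40*y + 10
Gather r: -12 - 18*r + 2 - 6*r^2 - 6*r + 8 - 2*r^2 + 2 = -8*r^2 - 24*r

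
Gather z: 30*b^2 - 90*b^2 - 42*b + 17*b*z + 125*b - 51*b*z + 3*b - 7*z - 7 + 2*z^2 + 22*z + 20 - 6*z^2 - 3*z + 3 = -60*b^2 + 86*b - 4*z^2 + z*(12 - 34*b) + 16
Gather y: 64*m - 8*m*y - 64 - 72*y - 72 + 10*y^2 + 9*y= 64*m + 10*y^2 + y*(-8*m - 63) - 136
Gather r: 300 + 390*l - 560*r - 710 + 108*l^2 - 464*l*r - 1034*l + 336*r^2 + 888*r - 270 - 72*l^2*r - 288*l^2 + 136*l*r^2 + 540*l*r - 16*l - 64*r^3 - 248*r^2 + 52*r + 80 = -180*l^2 - 660*l - 64*r^3 + r^2*(136*l + 88) + r*(-72*l^2 + 76*l + 380) - 600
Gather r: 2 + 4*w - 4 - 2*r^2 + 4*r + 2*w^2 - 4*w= -2*r^2 + 4*r + 2*w^2 - 2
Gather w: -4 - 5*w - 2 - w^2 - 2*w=-w^2 - 7*w - 6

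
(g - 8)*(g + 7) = g^2 - g - 56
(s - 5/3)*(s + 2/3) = s^2 - s - 10/9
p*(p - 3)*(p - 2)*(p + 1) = p^4 - 4*p^3 + p^2 + 6*p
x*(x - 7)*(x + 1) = x^3 - 6*x^2 - 7*x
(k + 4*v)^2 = k^2 + 8*k*v + 16*v^2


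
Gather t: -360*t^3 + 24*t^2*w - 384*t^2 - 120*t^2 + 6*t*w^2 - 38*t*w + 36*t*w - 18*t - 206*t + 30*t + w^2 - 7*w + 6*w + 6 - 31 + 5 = -360*t^3 + t^2*(24*w - 504) + t*(6*w^2 - 2*w - 194) + w^2 - w - 20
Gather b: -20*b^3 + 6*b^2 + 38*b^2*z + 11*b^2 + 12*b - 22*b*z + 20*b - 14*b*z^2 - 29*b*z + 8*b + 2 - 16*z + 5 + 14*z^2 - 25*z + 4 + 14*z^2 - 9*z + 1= -20*b^3 + b^2*(38*z + 17) + b*(-14*z^2 - 51*z + 40) + 28*z^2 - 50*z + 12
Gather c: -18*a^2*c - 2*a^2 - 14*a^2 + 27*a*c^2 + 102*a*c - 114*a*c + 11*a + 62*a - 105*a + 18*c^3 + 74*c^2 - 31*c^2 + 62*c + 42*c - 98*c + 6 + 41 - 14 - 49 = -16*a^2 - 32*a + 18*c^3 + c^2*(27*a + 43) + c*(-18*a^2 - 12*a + 6) - 16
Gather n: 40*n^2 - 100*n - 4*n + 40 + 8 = 40*n^2 - 104*n + 48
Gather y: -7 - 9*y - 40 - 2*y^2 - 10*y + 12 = -2*y^2 - 19*y - 35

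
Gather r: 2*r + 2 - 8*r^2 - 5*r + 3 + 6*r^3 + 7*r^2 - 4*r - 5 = 6*r^3 - r^2 - 7*r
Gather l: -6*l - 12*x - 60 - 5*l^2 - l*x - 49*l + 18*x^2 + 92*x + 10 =-5*l^2 + l*(-x - 55) + 18*x^2 + 80*x - 50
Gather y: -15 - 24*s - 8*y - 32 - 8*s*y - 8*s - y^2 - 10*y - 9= -32*s - y^2 + y*(-8*s - 18) - 56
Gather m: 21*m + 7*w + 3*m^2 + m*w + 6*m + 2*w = 3*m^2 + m*(w + 27) + 9*w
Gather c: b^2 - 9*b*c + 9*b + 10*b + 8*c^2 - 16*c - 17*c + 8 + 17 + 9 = b^2 + 19*b + 8*c^2 + c*(-9*b - 33) + 34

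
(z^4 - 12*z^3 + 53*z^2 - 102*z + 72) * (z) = z^5 - 12*z^4 + 53*z^3 - 102*z^2 + 72*z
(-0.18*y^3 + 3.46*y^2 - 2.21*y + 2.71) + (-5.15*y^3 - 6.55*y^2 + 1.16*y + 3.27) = -5.33*y^3 - 3.09*y^2 - 1.05*y + 5.98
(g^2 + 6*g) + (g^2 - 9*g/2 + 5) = 2*g^2 + 3*g/2 + 5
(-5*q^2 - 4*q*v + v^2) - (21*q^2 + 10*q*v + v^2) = -26*q^2 - 14*q*v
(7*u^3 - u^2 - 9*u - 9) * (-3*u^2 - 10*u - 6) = -21*u^5 - 67*u^4 - 5*u^3 + 123*u^2 + 144*u + 54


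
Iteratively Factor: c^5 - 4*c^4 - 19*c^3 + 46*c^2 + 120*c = (c)*(c^4 - 4*c^3 - 19*c^2 + 46*c + 120) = c*(c + 3)*(c^3 - 7*c^2 + 2*c + 40) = c*(c - 5)*(c + 3)*(c^2 - 2*c - 8) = c*(c - 5)*(c - 4)*(c + 3)*(c + 2)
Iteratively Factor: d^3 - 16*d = (d)*(d^2 - 16) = d*(d - 4)*(d + 4)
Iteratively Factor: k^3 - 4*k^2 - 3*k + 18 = (k - 3)*(k^2 - k - 6) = (k - 3)*(k + 2)*(k - 3)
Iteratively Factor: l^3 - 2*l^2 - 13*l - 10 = (l - 5)*(l^2 + 3*l + 2) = (l - 5)*(l + 2)*(l + 1)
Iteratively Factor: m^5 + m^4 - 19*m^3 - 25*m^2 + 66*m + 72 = (m + 3)*(m^4 - 2*m^3 - 13*m^2 + 14*m + 24) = (m + 3)^2*(m^3 - 5*m^2 + 2*m + 8) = (m - 4)*(m + 3)^2*(m^2 - m - 2) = (m - 4)*(m + 1)*(m + 3)^2*(m - 2)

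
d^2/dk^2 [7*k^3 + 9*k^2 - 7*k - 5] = 42*k + 18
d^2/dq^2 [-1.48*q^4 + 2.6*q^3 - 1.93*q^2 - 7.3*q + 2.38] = -17.76*q^2 + 15.6*q - 3.86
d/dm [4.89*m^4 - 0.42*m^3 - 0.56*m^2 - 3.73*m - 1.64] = 19.56*m^3 - 1.26*m^2 - 1.12*m - 3.73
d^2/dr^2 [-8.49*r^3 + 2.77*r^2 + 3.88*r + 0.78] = 5.54 - 50.94*r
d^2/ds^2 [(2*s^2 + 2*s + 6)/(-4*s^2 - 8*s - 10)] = 2*(4*s^3 - 6*s^2 - 42*s - 23)/(8*s^6 + 48*s^5 + 156*s^4 + 304*s^3 + 390*s^2 + 300*s + 125)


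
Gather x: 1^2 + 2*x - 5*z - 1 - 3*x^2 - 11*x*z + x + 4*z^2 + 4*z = -3*x^2 + x*(3 - 11*z) + 4*z^2 - z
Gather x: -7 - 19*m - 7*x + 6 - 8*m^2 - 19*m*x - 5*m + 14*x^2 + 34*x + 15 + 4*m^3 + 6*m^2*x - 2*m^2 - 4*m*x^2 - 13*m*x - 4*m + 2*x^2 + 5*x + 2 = 4*m^3 - 10*m^2 - 28*m + x^2*(16 - 4*m) + x*(6*m^2 - 32*m + 32) + 16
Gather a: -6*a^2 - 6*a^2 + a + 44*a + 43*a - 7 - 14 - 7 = -12*a^2 + 88*a - 28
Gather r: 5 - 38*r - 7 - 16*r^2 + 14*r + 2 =-16*r^2 - 24*r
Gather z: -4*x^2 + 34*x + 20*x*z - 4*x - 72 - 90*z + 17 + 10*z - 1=-4*x^2 + 30*x + z*(20*x - 80) - 56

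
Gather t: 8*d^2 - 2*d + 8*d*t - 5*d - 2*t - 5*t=8*d^2 - 7*d + t*(8*d - 7)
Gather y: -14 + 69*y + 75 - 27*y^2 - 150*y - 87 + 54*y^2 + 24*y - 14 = 27*y^2 - 57*y - 40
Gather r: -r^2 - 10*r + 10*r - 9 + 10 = 1 - r^2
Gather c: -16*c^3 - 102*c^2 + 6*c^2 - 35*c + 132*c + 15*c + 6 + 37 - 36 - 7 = -16*c^3 - 96*c^2 + 112*c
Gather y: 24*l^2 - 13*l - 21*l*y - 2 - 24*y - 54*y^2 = 24*l^2 - 13*l - 54*y^2 + y*(-21*l - 24) - 2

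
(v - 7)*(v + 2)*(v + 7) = v^3 + 2*v^2 - 49*v - 98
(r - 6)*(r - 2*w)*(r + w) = r^3 - r^2*w - 6*r^2 - 2*r*w^2 + 6*r*w + 12*w^2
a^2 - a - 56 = (a - 8)*(a + 7)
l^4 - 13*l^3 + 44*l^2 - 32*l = l*(l - 8)*(l - 4)*(l - 1)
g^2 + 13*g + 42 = (g + 6)*(g + 7)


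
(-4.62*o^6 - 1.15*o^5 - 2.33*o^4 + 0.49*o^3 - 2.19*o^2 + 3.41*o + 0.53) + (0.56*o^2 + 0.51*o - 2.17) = -4.62*o^6 - 1.15*o^5 - 2.33*o^4 + 0.49*o^3 - 1.63*o^2 + 3.92*o - 1.64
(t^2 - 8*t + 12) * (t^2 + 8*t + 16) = t^4 - 36*t^2 - 32*t + 192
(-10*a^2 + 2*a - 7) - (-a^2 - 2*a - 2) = -9*a^2 + 4*a - 5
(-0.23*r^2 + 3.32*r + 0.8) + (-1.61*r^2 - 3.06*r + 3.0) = -1.84*r^2 + 0.26*r + 3.8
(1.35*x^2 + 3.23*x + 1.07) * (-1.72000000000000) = -2.322*x^2 - 5.5556*x - 1.8404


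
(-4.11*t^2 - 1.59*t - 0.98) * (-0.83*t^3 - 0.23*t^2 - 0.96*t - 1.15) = 3.4113*t^5 + 2.265*t^4 + 5.1247*t^3 + 6.4783*t^2 + 2.7693*t + 1.127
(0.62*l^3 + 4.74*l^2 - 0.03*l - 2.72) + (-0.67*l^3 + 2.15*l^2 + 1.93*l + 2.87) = -0.05*l^3 + 6.89*l^2 + 1.9*l + 0.15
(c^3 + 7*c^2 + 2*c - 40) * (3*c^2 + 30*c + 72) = 3*c^5 + 51*c^4 + 288*c^3 + 444*c^2 - 1056*c - 2880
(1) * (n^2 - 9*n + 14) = n^2 - 9*n + 14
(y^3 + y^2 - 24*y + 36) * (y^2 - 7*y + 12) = y^5 - 6*y^4 - 19*y^3 + 216*y^2 - 540*y + 432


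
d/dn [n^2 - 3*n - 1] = 2*n - 3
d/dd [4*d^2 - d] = 8*d - 1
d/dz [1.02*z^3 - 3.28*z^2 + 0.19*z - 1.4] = 3.06*z^2 - 6.56*z + 0.19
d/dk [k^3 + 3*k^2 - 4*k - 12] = 3*k^2 + 6*k - 4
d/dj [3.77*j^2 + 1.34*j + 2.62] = 7.54*j + 1.34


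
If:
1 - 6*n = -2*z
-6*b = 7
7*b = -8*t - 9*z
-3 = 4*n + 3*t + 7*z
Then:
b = -7/6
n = -2/7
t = 107/42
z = -19/14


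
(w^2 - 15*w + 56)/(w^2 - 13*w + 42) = (w - 8)/(w - 6)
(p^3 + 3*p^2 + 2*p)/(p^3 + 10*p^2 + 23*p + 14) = p/(p + 7)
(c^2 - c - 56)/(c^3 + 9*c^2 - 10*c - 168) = (c - 8)/(c^2 + 2*c - 24)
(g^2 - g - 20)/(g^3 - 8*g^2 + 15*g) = (g + 4)/(g*(g - 3))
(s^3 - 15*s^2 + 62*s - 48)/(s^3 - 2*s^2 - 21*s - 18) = (s^2 - 9*s + 8)/(s^2 + 4*s + 3)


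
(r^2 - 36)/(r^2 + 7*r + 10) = (r^2 - 36)/(r^2 + 7*r + 10)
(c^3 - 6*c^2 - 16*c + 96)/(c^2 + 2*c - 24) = (c^2 - 2*c - 24)/(c + 6)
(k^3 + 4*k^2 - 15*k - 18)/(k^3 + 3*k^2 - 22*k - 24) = (k - 3)/(k - 4)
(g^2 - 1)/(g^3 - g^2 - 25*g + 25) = (g + 1)/(g^2 - 25)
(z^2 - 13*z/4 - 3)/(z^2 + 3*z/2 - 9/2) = (4*z^2 - 13*z - 12)/(2*(2*z^2 + 3*z - 9))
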